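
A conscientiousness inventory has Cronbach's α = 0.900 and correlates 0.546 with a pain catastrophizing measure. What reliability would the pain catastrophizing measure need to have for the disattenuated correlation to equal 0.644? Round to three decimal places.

0.799

r_true = r_obs / √(r_xx · r_yy) ⇒ 0.644 = 0.546 / √(0.900 · r_yy).
√(0.900 · r_yy) = 0.546 / 0.644 = 0.8478; 0.900 · r_yy = 0.7188; r_yy = 0.7188 / 0.900 ≈ 0.799.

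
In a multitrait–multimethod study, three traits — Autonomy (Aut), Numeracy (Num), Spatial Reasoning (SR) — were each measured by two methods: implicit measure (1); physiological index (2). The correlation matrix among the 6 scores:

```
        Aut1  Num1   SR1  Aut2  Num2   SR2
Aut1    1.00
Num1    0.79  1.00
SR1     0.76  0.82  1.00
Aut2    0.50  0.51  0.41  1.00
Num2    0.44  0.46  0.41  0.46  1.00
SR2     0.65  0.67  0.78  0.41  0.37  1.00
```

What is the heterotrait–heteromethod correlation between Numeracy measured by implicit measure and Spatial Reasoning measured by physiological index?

0.67

Different traits and methods: r(Num1, SR2) = 0.67.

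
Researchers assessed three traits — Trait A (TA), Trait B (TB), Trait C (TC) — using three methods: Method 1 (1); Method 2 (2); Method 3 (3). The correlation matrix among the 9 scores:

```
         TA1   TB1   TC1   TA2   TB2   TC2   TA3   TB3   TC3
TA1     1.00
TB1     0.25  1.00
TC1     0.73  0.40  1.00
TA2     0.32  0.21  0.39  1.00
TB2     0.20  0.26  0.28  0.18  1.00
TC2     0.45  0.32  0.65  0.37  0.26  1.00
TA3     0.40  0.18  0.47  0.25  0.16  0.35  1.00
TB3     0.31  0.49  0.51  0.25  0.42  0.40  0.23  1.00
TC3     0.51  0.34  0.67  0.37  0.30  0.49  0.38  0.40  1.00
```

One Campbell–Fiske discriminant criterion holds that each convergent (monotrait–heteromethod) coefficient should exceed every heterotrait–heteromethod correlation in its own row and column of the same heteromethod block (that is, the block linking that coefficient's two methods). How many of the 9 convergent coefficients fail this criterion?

5

Checking each validity diagonal entry against its comparison values:
TA (methods 1·2): 0.32 vs {0.20, 0.21, 0.45, 0.39} → fail.
TA (methods 1·3): 0.40 vs {0.31, 0.18, 0.51, 0.47} → fail.
TA (methods 2·3): 0.25 vs {0.25, 0.16, 0.37, 0.35} → fail.
TB (methods 1·2): 0.26 vs {0.21, 0.20, 0.32, 0.28} → fail.
TB (methods 1·3): 0.49 vs {0.18, 0.31, 0.34, 0.51} → fail.
TB (methods 2·3): 0.42 vs {0.16, 0.25, 0.30, 0.40} → pass.
TC (methods 1·2): 0.65 vs {0.39, 0.45, 0.28, 0.32} → pass.
TC (methods 1·3): 0.67 vs {0.47, 0.51, 0.51, 0.34} → pass.
TC (methods 2·3): 0.49 vs {0.35, 0.37, 0.40, 0.30} → pass.
5 of 9 fail.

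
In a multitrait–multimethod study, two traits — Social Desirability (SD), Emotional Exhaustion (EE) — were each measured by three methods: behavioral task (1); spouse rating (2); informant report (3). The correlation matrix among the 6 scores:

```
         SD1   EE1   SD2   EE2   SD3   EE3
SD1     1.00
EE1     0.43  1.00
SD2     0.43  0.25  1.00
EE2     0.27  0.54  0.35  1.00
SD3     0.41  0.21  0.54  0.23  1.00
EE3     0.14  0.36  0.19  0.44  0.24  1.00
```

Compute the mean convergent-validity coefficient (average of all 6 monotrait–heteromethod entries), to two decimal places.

0.45

Convergent values: 0.43, 0.41, 0.54, 0.54, 0.36, 0.44; mean = 2.72/6 = 0.45.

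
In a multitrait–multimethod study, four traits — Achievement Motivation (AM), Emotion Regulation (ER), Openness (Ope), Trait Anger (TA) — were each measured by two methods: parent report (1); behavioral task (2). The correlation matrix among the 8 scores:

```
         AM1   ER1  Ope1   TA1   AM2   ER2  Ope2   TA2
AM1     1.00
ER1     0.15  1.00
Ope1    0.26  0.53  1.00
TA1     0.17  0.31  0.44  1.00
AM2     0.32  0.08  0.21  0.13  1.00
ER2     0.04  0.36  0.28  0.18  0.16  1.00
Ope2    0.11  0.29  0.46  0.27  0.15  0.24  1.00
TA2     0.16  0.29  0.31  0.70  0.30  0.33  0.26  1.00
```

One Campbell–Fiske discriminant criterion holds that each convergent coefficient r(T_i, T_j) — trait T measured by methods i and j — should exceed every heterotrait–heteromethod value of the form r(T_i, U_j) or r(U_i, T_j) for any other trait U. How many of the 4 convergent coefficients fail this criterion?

Each convergent coefficient versus the relevant comparison correlations:
AM (methods 1·2): 0.32 vs {0.04, 0.08, 0.11, 0.21, 0.16, 0.13} → pass.
ER (methods 1·2): 0.36 vs {0.08, 0.04, 0.29, 0.28, 0.29, 0.18} → pass.
Ope (methods 1·2): 0.46 vs {0.21, 0.11, 0.28, 0.29, 0.31, 0.27} → pass.
TA (methods 1·2): 0.70 vs {0.13, 0.16, 0.18, 0.29, 0.27, 0.31} → pass.
0 of 4 fail.

0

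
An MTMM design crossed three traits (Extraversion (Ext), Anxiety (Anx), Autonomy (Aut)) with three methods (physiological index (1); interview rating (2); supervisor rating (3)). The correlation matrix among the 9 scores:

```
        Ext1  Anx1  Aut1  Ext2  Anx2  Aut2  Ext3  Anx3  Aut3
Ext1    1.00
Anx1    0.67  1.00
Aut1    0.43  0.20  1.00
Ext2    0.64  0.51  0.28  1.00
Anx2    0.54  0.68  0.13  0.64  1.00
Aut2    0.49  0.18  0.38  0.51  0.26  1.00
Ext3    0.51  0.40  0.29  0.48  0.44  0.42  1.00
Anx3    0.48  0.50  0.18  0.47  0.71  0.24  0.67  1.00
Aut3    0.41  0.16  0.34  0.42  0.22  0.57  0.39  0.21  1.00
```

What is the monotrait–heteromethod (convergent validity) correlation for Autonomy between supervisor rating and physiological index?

Same trait (Aut), different methods: r(Aut3, Aut1) = 0.34.

0.34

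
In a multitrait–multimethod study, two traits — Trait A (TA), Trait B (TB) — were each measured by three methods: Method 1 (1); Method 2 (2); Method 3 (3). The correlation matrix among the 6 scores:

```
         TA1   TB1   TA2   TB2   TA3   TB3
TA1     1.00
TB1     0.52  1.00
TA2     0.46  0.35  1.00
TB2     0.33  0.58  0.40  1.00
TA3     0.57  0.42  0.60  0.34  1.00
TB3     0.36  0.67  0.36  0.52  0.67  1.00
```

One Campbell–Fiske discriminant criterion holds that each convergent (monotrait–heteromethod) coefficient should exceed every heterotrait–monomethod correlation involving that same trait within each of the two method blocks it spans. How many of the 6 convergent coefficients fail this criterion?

5

Convergent coefficients and their comparison sets:
TA (methods 1·2): 0.46 vs {0.52, 0.40} → fail.
TA (methods 1·3): 0.57 vs {0.52, 0.67} → fail.
TA (methods 2·3): 0.60 vs {0.40, 0.67} → fail.
TB (methods 1·2): 0.58 vs {0.52, 0.40} → pass.
TB (methods 1·3): 0.67 vs {0.52, 0.67} → fail.
TB (methods 2·3): 0.52 vs {0.40, 0.67} → fail.
5 of 6 fail.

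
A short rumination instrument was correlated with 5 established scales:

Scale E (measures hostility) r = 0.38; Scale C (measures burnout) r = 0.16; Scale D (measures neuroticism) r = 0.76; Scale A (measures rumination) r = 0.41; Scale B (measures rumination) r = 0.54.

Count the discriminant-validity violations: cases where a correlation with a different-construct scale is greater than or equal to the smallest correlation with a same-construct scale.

1

Convergent (same construct = rumination): Scale A, Scale B.
Smallest convergent = 0.41. Discriminant values: 0.38, 0.16, 0.76; count ≥ 0.41 → 1.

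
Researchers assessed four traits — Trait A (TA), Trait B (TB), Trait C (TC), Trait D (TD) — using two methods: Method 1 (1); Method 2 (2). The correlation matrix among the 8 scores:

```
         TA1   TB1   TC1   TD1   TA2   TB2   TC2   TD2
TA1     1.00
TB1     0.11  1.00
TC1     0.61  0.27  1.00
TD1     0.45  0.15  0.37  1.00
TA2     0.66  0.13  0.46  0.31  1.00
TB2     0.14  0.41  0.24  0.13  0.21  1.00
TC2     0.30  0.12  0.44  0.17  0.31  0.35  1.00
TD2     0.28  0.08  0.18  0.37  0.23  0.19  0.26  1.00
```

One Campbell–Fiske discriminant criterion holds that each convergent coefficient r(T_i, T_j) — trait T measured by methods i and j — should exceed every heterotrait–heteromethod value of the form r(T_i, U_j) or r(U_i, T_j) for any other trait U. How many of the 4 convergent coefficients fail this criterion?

Each convergent coefficient versus the relevant comparison correlations:
TA (methods 1·2): 0.66 vs {0.14, 0.13, 0.30, 0.46, 0.28, 0.31} → pass.
TB (methods 1·2): 0.41 vs {0.13, 0.14, 0.12, 0.24, 0.08, 0.13} → pass.
TC (methods 1·2): 0.44 vs {0.46, 0.30, 0.24, 0.12, 0.18, 0.17} → fail.
TD (methods 1·2): 0.37 vs {0.31, 0.28, 0.13, 0.08, 0.17, 0.18} → pass.
1 of 4 fail.

1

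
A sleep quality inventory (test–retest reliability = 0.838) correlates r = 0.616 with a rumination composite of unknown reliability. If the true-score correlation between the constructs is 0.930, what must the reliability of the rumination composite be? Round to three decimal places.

r_true = r_obs / √(r_xx · r_yy) ⇒ 0.930 = 0.616 / √(0.838 · r_yy).
√(0.838 · r_yy) = 0.616 / 0.930 = 0.6624; 0.838 · r_yy = 0.4388; r_yy = 0.4388 / 0.838 ≈ 0.524.

0.524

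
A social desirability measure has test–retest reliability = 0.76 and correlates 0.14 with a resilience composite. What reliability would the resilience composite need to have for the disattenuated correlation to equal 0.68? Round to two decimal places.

0.06

r_true = r_obs / √(r_xx · r_yy) ⇒ 0.68 = 0.14 / √(0.76 · r_yy).
√(0.76 · r_yy) = 0.14 / 0.68 = 0.2059; 0.76 · r_yy = 0.0424; r_yy = 0.0424 / 0.76 ≈ 0.06.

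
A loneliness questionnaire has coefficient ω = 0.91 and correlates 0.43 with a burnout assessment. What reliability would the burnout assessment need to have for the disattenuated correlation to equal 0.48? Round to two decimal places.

0.88

r_true = r_obs / √(r_xx · r_yy) ⇒ 0.48 = 0.43 / √(0.91 · r_yy).
√(0.91 · r_yy) = 0.43 / 0.48 = 0.8958; 0.91 · r_yy = 0.8025; r_yy = 0.8025 / 0.91 ≈ 0.88.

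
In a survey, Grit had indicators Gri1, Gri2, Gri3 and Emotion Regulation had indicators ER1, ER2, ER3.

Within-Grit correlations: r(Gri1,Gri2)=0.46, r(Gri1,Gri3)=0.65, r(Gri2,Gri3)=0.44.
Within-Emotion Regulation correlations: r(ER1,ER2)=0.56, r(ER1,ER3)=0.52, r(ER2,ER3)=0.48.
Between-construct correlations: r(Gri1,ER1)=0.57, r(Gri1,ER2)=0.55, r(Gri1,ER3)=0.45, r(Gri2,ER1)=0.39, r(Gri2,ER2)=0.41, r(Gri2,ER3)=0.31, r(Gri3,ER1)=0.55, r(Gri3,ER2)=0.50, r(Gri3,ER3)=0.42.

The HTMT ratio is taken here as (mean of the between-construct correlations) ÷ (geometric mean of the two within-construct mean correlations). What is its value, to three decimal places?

Mean heterotrait r = 4.15/9 = 0.4611.
Mean within-Gri = 1.55/3 = 0.5167; mean within-ER = 1.56/3 = 0.5200.
Geometric mean = √(0.5167 × 0.5200) = 0.5183.
HTMT = 0.4611 / 0.5183 = 0.890.

0.890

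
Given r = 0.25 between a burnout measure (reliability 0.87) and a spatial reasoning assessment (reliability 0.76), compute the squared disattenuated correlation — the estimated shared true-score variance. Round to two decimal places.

0.09

Disattenuated r = 0.25 / √(0.87 × 0.76) = 0.25 / 0.8131 = 0.3075.
Shared true-score variance = 0.3075² = 0.0946 ≈ 0.09.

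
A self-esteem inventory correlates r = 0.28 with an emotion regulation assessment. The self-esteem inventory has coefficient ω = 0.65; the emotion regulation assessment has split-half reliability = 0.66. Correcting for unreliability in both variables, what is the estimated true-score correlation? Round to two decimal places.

0.43

r_true = r_obs / √(r_xx · r_yy) = 0.28 / √(0.65 × 0.66) = 0.28 / √0.4290 = 0.28 / 0.6550 ≈ 0.43.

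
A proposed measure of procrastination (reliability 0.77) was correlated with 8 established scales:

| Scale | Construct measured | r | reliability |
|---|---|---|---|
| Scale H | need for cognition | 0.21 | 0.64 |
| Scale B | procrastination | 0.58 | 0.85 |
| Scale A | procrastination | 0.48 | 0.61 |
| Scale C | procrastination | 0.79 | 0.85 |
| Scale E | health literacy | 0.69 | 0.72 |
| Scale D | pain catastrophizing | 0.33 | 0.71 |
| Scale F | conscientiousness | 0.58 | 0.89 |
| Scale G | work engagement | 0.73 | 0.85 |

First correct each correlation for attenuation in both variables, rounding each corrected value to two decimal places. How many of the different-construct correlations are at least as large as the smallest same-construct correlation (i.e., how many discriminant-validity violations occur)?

3

Disattenuated r (r / √(r_scale · r_new)):
  Scale H (disc): 0.21 / √(0.64·0.77) = 0.30
  Scale B (conv): 0.58 / √(0.85·0.77) = 0.72
  Scale A (conv): 0.48 / √(0.61·0.77) = 0.70
  Scale C (conv): 0.79 / √(0.85·0.77) = 0.98
  Scale E (disc): 0.69 / √(0.72·0.77) = 0.93
  Scale D (disc): 0.33 / √(0.71·0.77) = 0.45
  Scale F (disc): 0.58 / √(0.89·0.77) = 0.70
  Scale G (disc): 0.73 / √(0.85·0.77) = 0.90
Smallest convergent = 0.70. Discriminant values: 0.30, 0.93, 0.45, 0.70, 0.90; count ≥ 0.70 → 3.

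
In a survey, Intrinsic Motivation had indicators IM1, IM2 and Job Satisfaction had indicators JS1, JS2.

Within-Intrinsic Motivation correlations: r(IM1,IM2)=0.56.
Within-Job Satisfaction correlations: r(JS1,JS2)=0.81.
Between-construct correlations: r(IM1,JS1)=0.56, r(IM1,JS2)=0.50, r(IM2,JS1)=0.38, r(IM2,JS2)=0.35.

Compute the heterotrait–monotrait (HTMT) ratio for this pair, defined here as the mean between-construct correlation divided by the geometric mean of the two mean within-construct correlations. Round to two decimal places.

Mean heterotrait r = 1.79/4 = 0.4475.
Mean within-IM = 0.56/1 = 0.5600; mean within-JS = 0.81/1 = 0.8100.
Geometric mean = √(0.5600 × 0.8100) = 0.6735.
HTMT = 0.4475 / 0.6735 = 0.66.

0.66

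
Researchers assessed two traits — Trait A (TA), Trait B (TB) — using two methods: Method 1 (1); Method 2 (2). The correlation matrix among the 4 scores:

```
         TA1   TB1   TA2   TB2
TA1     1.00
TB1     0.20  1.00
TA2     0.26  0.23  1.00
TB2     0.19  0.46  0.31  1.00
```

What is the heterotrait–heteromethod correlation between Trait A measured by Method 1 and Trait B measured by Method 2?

Different traits and methods: r(TA1, TB2) = 0.19.

0.19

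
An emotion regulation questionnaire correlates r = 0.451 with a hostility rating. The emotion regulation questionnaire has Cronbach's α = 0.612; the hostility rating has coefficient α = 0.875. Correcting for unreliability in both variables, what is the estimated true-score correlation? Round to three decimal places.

0.616

r_true = r_obs / √(r_xx · r_yy) = 0.451 / √(0.612 × 0.875) = 0.451 / √0.535500 = 0.451 / 0.7318 ≈ 0.616.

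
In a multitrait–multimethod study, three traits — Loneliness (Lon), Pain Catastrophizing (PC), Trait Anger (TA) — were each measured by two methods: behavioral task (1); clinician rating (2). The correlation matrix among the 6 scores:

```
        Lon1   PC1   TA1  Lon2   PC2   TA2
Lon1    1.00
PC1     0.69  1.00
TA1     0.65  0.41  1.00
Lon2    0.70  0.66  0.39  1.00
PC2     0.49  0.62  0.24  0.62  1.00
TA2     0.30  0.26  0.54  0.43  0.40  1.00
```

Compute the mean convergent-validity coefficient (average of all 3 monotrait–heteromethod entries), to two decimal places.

Convergent values: 0.70, 0.62, 0.54; mean = 1.86/3 = 0.62.

0.62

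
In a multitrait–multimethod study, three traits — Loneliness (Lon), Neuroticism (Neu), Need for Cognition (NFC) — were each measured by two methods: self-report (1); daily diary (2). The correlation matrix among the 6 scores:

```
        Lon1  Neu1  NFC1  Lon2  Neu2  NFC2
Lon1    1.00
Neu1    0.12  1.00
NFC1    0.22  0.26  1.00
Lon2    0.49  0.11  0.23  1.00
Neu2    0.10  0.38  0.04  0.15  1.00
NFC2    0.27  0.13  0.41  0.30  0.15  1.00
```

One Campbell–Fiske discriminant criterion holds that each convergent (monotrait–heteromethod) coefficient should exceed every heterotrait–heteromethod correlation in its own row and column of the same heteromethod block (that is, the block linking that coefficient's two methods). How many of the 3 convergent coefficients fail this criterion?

Checking each validity diagonal entry against its comparison values:
Lon (methods 1·2): 0.49 vs {0.10, 0.11, 0.27, 0.23} → pass.
Neu (methods 1·2): 0.38 vs {0.11, 0.10, 0.13, 0.04} → pass.
NFC (methods 1·2): 0.41 vs {0.23, 0.27, 0.04, 0.13} → pass.
0 of 3 fail.

0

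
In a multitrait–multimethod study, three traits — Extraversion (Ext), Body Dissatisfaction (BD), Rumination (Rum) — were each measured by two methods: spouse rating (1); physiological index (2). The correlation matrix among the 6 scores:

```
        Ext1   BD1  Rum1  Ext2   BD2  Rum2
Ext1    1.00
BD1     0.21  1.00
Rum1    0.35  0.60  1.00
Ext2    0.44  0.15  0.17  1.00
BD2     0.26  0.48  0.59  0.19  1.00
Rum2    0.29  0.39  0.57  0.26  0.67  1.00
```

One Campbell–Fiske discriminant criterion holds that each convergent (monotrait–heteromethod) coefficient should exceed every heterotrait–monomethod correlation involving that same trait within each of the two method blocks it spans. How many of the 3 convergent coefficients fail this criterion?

Convergent coefficients and their comparison sets:
Ext (methods 1·2): 0.44 vs {0.21, 0.19, 0.35, 0.26} → pass.
BD (methods 1·2): 0.48 vs {0.21, 0.19, 0.60, 0.67} → fail.
Rum (methods 1·2): 0.57 vs {0.35, 0.26, 0.60, 0.67} → fail.
2 of 3 fail.

2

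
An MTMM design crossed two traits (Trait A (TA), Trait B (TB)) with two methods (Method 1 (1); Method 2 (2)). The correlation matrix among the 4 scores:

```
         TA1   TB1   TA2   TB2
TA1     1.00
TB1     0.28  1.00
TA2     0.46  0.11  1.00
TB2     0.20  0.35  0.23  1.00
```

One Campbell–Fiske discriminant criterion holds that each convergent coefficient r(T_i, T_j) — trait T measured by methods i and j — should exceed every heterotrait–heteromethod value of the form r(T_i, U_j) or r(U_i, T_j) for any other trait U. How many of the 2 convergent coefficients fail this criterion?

Checking each validity diagonal entry against its comparison values:
TA (methods 1·2): 0.46 vs {0.20, 0.11} → pass.
TB (methods 1·2): 0.35 vs {0.11, 0.20} → pass.
0 of 2 fail.

0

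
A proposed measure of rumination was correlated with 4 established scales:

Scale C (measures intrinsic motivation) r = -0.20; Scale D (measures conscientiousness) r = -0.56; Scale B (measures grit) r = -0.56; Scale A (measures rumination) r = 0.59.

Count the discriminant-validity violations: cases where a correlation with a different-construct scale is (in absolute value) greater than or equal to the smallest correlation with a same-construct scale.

Convergent (same construct = rumination): Scale A.
Smallest convergent = 0.59. Discriminant |r|: 0.20, 0.56, 0.56; count ≥ 0.59 → 0.

0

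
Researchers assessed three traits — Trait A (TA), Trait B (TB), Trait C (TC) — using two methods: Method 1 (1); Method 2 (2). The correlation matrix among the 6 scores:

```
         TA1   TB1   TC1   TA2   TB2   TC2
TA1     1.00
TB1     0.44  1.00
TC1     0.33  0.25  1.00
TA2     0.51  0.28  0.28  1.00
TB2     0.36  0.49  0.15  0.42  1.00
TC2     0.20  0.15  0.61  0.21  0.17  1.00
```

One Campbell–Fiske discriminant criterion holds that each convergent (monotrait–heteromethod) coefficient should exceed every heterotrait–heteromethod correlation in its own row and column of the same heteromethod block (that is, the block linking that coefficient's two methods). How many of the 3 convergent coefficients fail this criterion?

Checking each validity diagonal entry against its comparison values:
TA (methods 1·2): 0.51 vs {0.36, 0.28, 0.20, 0.28} → pass.
TB (methods 1·2): 0.49 vs {0.28, 0.36, 0.15, 0.15} → pass.
TC (methods 1·2): 0.61 vs {0.28, 0.20, 0.15, 0.15} → pass.
0 of 3 fail.

0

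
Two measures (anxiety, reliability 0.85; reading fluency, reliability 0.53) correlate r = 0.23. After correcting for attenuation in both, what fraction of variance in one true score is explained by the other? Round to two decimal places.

Disattenuated r = 0.23 / √(0.85 × 0.53) = 0.23 / 0.6712 = 0.3427.
Shared true-score variance = 0.3427² = 0.1174 ≈ 0.12.

0.12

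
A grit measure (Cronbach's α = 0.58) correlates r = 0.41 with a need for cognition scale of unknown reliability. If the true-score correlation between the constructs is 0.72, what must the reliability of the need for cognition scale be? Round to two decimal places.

r_true = r_obs / √(r_xx · r_yy) ⇒ 0.72 = 0.41 / √(0.58 · r_yy).
√(0.58 · r_yy) = 0.41 / 0.72 = 0.5694; 0.58 · r_yy = 0.3242; r_yy = 0.3242 / 0.58 ≈ 0.56.

0.56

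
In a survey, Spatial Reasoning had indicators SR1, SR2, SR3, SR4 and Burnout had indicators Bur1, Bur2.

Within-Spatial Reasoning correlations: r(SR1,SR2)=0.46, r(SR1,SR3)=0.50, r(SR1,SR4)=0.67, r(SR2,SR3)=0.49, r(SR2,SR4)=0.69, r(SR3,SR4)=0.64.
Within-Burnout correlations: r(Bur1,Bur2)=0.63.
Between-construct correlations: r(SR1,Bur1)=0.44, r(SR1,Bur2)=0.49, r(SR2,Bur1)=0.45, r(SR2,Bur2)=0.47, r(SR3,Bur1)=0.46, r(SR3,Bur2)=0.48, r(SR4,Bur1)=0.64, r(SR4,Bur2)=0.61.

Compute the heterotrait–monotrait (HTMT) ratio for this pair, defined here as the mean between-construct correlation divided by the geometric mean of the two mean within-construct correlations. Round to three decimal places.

Mean between = 4.04/8 = 0.5050.
Mean within-SR = 3.45/6 = 0.5750; mean within-Bur = 0.63/1 = 0.6300.
Geometric mean = √(0.5750 × 0.6300) = 0.6019.
HTMT = 0.5050 / 0.6019 = 0.839.

0.839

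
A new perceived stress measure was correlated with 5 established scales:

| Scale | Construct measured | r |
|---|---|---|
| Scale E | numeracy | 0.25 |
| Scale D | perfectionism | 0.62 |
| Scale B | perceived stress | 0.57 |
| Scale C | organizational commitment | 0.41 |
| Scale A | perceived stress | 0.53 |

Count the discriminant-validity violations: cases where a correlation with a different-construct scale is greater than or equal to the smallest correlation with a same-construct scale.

Convergent (same construct = perceived stress): Scale B, Scale A.
Smallest convergent = 0.53. Discriminant values: 0.25, 0.62, 0.41; count ≥ 0.53 → 1.

1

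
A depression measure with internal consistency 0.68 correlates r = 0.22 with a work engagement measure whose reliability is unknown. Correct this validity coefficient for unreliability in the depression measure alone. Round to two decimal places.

Single correction: r_c = r_obs / √r_xx = 0.22 / √0.68 = 0.22 / 0.8246 ≈ 0.27.

0.27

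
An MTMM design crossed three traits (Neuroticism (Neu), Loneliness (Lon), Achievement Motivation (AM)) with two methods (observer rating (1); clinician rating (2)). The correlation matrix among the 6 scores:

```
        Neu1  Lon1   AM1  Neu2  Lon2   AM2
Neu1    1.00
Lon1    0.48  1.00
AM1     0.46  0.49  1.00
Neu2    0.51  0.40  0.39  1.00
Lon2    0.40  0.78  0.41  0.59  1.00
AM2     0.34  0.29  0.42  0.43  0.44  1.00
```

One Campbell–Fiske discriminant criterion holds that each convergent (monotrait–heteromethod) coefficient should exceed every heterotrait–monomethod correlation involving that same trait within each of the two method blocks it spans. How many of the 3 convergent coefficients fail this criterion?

Convergent coefficients and their comparison sets:
Neu (methods 1·2): 0.51 vs {0.48, 0.59, 0.46, 0.43} → fail.
Lon (methods 1·2): 0.78 vs {0.48, 0.59, 0.49, 0.44} → pass.
AM (methods 1·2): 0.42 vs {0.46, 0.43, 0.49, 0.44} → fail.
2 of 3 fail.

2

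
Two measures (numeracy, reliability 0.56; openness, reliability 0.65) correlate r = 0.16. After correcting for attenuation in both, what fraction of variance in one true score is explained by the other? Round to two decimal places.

0.07

Disattenuated r = 0.16 / √(0.56 × 0.65) = 0.16 / 0.6033 = 0.2652.
Shared true-score variance = 0.2652² = 0.0703 ≈ 0.07.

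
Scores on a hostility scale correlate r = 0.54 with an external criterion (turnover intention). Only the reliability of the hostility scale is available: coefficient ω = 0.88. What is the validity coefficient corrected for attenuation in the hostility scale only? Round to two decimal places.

Single correction: r_c = r_obs / √r_xx = 0.54 / √0.88 = 0.54 / 0.9381 ≈ 0.58.

0.58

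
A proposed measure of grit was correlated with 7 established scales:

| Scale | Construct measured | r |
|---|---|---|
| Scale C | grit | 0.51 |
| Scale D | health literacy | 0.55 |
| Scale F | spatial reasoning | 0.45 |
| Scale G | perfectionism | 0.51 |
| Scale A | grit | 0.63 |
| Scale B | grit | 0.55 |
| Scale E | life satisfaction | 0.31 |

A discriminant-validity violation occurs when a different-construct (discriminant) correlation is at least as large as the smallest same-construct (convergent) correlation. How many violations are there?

Convergent (same construct = grit): Scale C, Scale A, Scale B.
Smallest convergent = 0.51. Discriminant values: 0.55, 0.45, 0.51, 0.31; count ≥ 0.51 → 2.

2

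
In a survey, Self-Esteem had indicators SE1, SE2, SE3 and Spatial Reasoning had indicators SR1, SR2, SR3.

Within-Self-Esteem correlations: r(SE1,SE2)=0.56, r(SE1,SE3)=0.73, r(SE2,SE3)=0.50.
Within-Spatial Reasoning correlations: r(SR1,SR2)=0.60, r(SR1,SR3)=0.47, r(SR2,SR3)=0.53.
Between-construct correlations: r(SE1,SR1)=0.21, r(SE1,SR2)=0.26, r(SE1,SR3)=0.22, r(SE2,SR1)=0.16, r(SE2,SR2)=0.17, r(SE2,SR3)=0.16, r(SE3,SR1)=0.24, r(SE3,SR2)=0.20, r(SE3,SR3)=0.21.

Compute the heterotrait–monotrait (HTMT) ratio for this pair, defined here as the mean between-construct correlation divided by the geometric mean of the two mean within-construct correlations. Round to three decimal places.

Between-construct mean = 1.83/9 = 0.2033.
Mean within-SE = 1.79/3 = 0.5967; mean within-SR = 1.60/3 = 0.5333.
Geometric mean = √(0.5967 × 0.5333) = 0.5641.
HTMT = 0.2033 / 0.5641 = 0.360.

0.360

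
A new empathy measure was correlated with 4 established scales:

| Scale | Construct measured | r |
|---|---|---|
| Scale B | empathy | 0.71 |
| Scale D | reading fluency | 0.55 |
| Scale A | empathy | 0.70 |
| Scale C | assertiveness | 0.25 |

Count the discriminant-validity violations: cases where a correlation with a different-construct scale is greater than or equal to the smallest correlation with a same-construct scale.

Convergent (same construct = empathy): Scale B, Scale A.
Smallest convergent = 0.70. Discriminant values: 0.55, 0.25; count ≥ 0.70 → 0.

0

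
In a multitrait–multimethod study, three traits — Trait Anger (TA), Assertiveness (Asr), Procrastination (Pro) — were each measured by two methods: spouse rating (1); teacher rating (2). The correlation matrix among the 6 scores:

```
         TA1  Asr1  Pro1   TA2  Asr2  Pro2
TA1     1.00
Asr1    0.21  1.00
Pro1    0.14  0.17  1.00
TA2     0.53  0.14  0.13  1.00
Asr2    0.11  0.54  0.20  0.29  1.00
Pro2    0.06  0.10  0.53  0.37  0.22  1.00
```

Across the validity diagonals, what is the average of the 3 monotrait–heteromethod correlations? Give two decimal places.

0.53

Convergent values: 0.53, 0.54, 0.53; mean = 1.60/3 = 0.53.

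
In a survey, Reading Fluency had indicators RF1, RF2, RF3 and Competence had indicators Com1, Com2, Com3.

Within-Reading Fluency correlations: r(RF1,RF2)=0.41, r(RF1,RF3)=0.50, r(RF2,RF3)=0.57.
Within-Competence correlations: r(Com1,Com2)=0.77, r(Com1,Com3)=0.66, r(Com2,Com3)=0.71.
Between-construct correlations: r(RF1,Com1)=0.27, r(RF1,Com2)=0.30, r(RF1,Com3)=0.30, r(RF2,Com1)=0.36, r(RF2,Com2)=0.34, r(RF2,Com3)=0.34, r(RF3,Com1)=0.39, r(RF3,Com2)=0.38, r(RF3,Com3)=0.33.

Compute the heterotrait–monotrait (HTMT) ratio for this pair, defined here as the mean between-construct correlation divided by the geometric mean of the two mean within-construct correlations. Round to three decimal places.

0.564

Mean heterotrait r = 3.01/9 = 0.3344.
Mean within-RF = 1.48/3 = 0.4933; mean within-Com = 2.14/3 = 0.7133.
Geometric mean = √(0.4933 × 0.7133) = 0.5932.
HTMT = 0.3344 / 0.5932 = 0.564.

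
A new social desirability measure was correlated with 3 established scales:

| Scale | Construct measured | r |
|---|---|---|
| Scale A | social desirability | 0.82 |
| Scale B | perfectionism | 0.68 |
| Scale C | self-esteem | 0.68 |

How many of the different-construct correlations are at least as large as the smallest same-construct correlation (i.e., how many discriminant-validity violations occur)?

0

Convergent (same construct = social desirability): Scale A.
Smallest convergent = 0.82. Discriminant values: 0.68, 0.68; count ≥ 0.82 → 0.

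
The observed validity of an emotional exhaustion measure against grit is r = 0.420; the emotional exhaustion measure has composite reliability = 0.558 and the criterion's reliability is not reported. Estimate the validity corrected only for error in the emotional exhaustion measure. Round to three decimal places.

Single correction: r_c = r_obs / √r_xx = 0.420 / √0.558 = 0.420 / 0.7470 ≈ 0.562.

0.562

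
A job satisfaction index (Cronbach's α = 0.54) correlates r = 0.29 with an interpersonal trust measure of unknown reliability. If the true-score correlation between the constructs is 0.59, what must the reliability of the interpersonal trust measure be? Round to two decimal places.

0.45

r_true = r_obs / √(r_xx · r_yy) ⇒ 0.59 = 0.29 / √(0.54 · r_yy).
√(0.54 · r_yy) = 0.29 / 0.59 = 0.4915; 0.54 · r_yy = 0.2416; r_yy = 0.2416 / 0.54 ≈ 0.45.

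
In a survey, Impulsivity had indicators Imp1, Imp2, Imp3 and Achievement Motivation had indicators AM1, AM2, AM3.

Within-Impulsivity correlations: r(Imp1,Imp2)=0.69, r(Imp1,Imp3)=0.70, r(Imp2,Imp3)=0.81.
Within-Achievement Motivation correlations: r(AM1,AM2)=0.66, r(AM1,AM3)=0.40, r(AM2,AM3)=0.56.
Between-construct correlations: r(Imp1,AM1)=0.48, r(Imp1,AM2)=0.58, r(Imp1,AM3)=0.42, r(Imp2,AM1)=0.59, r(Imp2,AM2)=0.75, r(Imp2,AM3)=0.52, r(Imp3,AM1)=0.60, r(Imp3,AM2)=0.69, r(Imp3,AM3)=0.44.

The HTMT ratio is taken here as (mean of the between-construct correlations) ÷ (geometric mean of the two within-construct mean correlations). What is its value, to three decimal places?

0.895

Mean between = 5.07/9 = 0.5633.
Mean within-Imp = 2.20/3 = 0.7333; mean within-AM = 1.62/3 = 0.5400.
Geometric mean = √(0.7333 × 0.5400) = 0.6293.
HTMT = 0.5633 / 0.6293 = 0.895.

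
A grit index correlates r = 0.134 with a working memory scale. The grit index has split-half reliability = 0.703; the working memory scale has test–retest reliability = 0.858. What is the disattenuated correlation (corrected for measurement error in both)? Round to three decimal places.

r_true = r_obs / √(r_xx · r_yy) = 0.134 / √(0.703 × 0.858) = 0.134 / √0.603174 = 0.134 / 0.7766 ≈ 0.173.

0.173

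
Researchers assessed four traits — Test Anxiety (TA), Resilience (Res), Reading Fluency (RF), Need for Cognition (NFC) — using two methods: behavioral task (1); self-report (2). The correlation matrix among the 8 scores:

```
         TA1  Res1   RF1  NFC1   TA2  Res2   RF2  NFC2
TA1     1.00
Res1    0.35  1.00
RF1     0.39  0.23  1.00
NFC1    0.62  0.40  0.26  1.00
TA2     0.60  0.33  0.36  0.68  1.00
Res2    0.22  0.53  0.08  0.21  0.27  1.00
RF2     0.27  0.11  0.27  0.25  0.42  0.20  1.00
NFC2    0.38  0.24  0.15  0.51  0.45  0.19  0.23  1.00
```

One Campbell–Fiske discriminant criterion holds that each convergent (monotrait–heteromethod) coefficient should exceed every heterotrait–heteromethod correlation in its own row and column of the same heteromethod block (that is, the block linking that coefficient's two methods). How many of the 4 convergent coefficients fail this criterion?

Convergent coefficients and their comparison sets:
TA (methods 1·2): 0.60 vs {0.22, 0.33, 0.27, 0.36, 0.38, 0.68} → fail.
Res (methods 1·2): 0.53 vs {0.33, 0.22, 0.11, 0.08, 0.24, 0.21} → pass.
RF (methods 1·2): 0.27 vs {0.36, 0.27, 0.08, 0.11, 0.15, 0.25} → fail.
NFC (methods 1·2): 0.51 vs {0.68, 0.38, 0.21, 0.24, 0.25, 0.15} → fail.
3 of 4 fail.

3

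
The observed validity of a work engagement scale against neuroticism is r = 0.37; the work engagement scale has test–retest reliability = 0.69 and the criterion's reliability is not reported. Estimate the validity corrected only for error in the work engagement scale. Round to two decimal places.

Single correction: r_c = r_obs / √r_xx = 0.37 / √0.69 = 0.37 / 0.8307 ≈ 0.45.

0.45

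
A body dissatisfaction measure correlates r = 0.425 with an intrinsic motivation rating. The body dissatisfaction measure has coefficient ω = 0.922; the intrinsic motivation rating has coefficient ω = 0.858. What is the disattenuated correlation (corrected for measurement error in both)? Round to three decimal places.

r_true = r_obs / √(r_xx · r_yy) = 0.425 / √(0.922 × 0.858) = 0.425 / √0.791076 = 0.425 / 0.8894 ≈ 0.478.

0.478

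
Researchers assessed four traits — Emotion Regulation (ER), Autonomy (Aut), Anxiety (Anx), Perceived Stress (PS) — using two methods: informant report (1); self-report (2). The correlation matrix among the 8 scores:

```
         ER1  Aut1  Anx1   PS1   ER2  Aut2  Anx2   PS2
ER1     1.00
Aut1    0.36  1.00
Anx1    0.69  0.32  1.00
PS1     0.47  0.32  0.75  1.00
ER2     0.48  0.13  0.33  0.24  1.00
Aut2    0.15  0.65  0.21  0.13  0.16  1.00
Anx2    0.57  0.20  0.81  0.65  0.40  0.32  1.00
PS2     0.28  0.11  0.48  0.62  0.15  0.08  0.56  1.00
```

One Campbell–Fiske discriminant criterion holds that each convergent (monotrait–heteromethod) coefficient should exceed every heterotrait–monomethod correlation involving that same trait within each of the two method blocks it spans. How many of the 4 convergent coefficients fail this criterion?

2

Convergent coefficients and their comparison sets:
ER (methods 1·2): 0.48 vs {0.36, 0.16, 0.69, 0.40, 0.47, 0.15} → fail.
Aut (methods 1·2): 0.65 vs {0.36, 0.16, 0.32, 0.32, 0.32, 0.08} → pass.
Anx (methods 1·2): 0.81 vs {0.69, 0.40, 0.32, 0.32, 0.75, 0.56} → pass.
PS (methods 1·2): 0.62 vs {0.47, 0.15, 0.32, 0.08, 0.75, 0.56} → fail.
2 of 4 fail.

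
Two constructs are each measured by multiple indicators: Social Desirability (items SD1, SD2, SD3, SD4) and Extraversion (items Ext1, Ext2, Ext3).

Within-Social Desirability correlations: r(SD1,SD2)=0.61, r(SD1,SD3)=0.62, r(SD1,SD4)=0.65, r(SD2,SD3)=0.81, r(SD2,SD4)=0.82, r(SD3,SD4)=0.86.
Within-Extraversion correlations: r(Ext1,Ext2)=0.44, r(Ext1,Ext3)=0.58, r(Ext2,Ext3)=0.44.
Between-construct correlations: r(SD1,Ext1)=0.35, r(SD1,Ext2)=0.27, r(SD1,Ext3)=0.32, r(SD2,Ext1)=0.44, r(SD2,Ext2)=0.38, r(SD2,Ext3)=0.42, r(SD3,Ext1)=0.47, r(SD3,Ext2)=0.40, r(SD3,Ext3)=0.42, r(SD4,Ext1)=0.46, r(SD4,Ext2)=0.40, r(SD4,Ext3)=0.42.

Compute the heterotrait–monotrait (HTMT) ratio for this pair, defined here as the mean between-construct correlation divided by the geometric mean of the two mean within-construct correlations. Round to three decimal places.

Mean heterotrait r = 4.75/12 = 0.3958.
Mean within-SD = 4.37/6 = 0.7283; mean within-Ext = 1.46/3 = 0.4867.
Geometric mean = √(0.7283 × 0.4867) = 0.5954.
HTMT = 0.3958 / 0.5954 = 0.665.

0.665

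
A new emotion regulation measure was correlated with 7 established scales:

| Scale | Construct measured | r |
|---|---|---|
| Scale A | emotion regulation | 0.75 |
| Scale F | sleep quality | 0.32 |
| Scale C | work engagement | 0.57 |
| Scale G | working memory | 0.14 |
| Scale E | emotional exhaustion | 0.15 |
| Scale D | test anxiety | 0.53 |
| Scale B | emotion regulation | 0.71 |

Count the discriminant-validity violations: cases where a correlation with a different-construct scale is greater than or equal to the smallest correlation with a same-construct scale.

Convergent (same construct = emotion regulation): Scale A, Scale B.
Smallest convergent = 0.71. Discriminant values: 0.32, 0.57, 0.14, 0.15, 0.53; count ≥ 0.71 → 0.

0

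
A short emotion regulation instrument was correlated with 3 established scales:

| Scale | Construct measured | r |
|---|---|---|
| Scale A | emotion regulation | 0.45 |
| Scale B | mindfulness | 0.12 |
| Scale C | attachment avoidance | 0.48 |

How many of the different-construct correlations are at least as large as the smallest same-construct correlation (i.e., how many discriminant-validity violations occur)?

Convergent (same construct = emotion regulation): Scale A.
Smallest convergent = 0.45. Discriminant values: 0.12, 0.48; count ≥ 0.45 → 1.

1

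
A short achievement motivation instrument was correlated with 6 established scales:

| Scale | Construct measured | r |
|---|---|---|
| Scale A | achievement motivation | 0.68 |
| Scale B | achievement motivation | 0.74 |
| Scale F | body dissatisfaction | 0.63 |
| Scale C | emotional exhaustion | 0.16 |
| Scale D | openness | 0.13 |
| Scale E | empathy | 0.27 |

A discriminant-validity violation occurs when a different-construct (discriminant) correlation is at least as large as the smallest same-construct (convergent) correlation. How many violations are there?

0

Convergent (same construct = achievement motivation): Scale A, Scale B.
Smallest convergent = 0.68. Discriminant values: 0.63, 0.16, 0.13, 0.27; count ≥ 0.68 → 0.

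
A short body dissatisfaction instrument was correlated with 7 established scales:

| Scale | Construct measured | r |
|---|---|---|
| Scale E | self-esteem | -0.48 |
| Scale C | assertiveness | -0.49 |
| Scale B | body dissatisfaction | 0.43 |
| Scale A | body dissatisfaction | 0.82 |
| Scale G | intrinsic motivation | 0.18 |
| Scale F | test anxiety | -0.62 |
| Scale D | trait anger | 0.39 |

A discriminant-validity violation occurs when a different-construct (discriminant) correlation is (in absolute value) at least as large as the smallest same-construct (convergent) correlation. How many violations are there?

Convergent (same construct = body dissatisfaction): Scale B, Scale A.
Smallest convergent = 0.43. Discriminant |r|: 0.48, 0.49, 0.18, 0.62, 0.39; count ≥ 0.43 → 3.

3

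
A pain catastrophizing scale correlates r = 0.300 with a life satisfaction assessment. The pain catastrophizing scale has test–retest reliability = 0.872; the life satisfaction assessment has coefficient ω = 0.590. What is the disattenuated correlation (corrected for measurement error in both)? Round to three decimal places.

r_true = r_obs / √(r_xx · r_yy) = 0.300 / √(0.872 × 0.590) = 0.300 / √0.514480 = 0.300 / 0.7173 ≈ 0.418.

0.418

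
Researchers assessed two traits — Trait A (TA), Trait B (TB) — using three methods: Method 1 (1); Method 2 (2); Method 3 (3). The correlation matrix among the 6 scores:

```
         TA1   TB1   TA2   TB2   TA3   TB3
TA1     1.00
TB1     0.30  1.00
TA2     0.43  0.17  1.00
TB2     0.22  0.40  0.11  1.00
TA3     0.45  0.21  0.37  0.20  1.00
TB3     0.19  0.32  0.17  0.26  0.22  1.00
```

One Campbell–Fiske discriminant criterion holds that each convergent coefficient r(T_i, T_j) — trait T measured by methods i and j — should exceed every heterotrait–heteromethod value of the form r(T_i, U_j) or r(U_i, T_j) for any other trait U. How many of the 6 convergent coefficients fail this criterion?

Convergent coefficients and their comparison sets:
TA (methods 1·2): 0.43 vs {0.22, 0.17} → pass.
TA (methods 1·3): 0.45 vs {0.19, 0.21} → pass.
TA (methods 2·3): 0.37 vs {0.17, 0.20} → pass.
TB (methods 1·2): 0.40 vs {0.17, 0.22} → pass.
TB (methods 1·3): 0.32 vs {0.21, 0.19} → pass.
TB (methods 2·3): 0.26 vs {0.20, 0.17} → pass.
0 of 6 fail.

0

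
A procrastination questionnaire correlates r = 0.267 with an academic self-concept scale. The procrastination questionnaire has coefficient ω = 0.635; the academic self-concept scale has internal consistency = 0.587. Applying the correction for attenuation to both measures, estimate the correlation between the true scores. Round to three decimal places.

0.437

r_true = r_obs / √(r_xx · r_yy) = 0.267 / √(0.635 × 0.587) = 0.267 / √0.372745 = 0.267 / 0.6105 ≈ 0.437.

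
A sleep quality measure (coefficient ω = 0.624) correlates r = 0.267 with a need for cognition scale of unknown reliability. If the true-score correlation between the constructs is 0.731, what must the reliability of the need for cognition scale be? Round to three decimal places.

r_true = r_obs / √(r_xx · r_yy) ⇒ 0.731 = 0.267 / √(0.624 · r_yy).
√(0.624 · r_yy) = 0.267 / 0.731 = 0.3653; 0.624 · r_yy = 0.1334; r_yy = 0.1334 / 0.624 ≈ 0.214.

0.214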